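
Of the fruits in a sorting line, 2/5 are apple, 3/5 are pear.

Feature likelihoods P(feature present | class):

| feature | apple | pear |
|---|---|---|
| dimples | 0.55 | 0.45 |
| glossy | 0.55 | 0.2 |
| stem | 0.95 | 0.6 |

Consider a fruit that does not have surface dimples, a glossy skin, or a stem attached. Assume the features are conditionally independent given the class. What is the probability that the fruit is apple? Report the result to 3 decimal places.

0.037

apple: 0.4 × (1−0.55) × (1−0.55) × (1−0.95) = 0.00405
pear: 0.6 × (1−0.45) × (1−0.2) × (1−0.6) = 0.1056
P(apple | x) = 0.00405 / 0.10965 ≈ 0.037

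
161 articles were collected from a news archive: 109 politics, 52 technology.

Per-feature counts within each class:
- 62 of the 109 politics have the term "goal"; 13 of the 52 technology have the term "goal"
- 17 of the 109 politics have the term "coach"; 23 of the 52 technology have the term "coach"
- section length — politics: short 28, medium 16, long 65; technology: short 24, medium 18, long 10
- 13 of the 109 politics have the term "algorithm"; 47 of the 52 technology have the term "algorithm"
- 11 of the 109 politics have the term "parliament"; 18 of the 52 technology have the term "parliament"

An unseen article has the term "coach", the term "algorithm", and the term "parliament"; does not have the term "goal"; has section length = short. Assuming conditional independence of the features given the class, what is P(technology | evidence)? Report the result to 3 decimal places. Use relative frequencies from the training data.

0.991

politics: (109/161) × (47/109) × (17/109) × (28/109) × (13/109) × (11/109) ≈ 0.00014077
technology: (52/161) × (39/52) × (23/52) × (24/52) × (47/52) × (18/52) ≈ 0.0154716
P(technology | x) = 0.0154716 / 0.01561237 ≈ 0.991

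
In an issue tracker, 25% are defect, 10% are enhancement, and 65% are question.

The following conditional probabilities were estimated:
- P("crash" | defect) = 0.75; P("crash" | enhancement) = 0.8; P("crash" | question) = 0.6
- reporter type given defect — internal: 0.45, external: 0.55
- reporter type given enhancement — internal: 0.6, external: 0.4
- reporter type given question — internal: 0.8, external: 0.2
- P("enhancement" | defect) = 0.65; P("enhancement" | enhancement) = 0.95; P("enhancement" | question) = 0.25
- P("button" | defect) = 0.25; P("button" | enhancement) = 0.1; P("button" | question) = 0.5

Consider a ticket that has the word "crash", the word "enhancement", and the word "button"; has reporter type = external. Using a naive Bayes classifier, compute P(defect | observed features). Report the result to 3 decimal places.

defect: 0.25 × 0.75 × 0.55 × 0.65 × 0.25 = 0.0167578125
enhancement: 0.1 × 0.8 × 0.4 × 0.95 × 0.1 = 0.00304
question: 0.65 × 0.6 × 0.2 × 0.25 × 0.5 = 0.00975
P(defect | x) = 0.0167578125 / 0.0295478125 ≈ 0.567

0.567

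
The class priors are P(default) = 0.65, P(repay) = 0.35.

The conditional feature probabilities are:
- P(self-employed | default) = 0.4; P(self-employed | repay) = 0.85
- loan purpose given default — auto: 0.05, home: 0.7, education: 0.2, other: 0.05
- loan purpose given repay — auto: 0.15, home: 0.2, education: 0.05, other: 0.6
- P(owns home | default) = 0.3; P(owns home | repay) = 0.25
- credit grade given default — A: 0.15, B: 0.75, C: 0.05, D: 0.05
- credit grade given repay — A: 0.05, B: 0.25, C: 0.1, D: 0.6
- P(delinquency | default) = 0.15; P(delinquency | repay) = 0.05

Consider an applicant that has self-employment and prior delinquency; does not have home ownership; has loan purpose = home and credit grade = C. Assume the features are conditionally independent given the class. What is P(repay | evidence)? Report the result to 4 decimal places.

default: 0.65 × 0.4 × 0.7 × (1−0.3) × 0.05 × 0.15 = 0.0009555
repay: 0.35 × 0.85 × 0.2 × (1−0.25) × 0.1 × 0.05 = 0.000223125
P(repay | x) = 0.000223125 / 0.001178625 ≈ 0.1893

0.1893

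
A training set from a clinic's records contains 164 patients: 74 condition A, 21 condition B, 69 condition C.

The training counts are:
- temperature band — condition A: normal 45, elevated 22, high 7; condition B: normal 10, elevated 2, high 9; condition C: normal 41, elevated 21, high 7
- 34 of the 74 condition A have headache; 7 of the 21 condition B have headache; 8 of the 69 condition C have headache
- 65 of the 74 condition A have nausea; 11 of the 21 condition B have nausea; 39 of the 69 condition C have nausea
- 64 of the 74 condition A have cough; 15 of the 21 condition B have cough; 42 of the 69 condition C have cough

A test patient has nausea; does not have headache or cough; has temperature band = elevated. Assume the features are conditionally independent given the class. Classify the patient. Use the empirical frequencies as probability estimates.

condition A: (74/164) × (22/74) × (40/74) × (65/74) × (10/74) ≈ 0.0086071
condition B: (21/164) × (2/21) × (14/21) × (11/21) × (6/21) ≈ 0.00121675
condition C: (69/164) × (21/69) × (61/69) × (39/69) × (27/69) ≈ 0.0250372
Highest score → condition C.

condition C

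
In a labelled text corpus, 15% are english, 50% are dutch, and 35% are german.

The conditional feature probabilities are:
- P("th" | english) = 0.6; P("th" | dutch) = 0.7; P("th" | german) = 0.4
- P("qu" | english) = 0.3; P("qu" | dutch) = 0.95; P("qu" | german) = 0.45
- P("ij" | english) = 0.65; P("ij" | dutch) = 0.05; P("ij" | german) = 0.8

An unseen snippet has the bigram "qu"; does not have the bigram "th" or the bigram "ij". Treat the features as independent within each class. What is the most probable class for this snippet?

dutch

english: 0.15 × (1−0.6) × 0.3 × (1−0.65) = 0.0063
dutch: 0.5 × (1−0.7) × 0.95 × (1−0.05) = 0.135375
german: 0.35 × (1−0.4) × 0.45 × (1−0.8) = 0.0189
Highest score → dutch.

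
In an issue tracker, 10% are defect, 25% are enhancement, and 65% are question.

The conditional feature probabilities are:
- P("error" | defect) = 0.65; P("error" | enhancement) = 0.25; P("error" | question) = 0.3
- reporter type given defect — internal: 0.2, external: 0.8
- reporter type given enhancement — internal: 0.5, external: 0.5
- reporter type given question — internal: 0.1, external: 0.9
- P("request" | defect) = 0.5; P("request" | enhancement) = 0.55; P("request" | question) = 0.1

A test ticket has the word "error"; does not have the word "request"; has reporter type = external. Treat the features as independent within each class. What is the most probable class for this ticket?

defect: 0.1 × 0.65 × 0.8 × (1−0.5) = 0.026
enhancement: 0.25 × 0.25 × 0.5 × (1−0.55) = 0.0140625
question: 0.65 × 0.3 × 0.9 × (1−0.1) = 0.15795
Highest score → question.

question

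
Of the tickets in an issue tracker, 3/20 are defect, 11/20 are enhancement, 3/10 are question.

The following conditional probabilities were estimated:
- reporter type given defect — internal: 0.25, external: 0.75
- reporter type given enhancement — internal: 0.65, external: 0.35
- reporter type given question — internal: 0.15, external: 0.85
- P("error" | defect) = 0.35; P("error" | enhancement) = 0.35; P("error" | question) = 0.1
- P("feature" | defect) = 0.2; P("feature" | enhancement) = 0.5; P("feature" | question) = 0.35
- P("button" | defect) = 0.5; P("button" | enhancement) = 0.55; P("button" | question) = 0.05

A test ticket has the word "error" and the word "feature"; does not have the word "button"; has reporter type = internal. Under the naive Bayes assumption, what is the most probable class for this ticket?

enhancement

defect: 0.15 × 0.25 × 0.35 × 0.2 × (1−0.5) = 0.0013125
enhancement: 0.55 × 0.65 × 0.35 × 0.5 × (1−0.55) = 0.028153125
question: 0.3 × 0.15 × 0.1 × 0.35 × (1−0.05) = 0.00149625
Highest score → enhancement.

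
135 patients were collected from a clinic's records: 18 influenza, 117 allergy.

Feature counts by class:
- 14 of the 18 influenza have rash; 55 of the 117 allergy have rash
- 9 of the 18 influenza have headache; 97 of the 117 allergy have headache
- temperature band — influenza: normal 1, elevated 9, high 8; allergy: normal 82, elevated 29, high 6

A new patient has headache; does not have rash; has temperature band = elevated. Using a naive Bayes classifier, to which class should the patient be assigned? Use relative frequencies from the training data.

influenza: (18/135) × (4/18) × (9/18) × (9/18) ≈ 0.00740741
allergy: (117/135) × (62/117) × (97/117) × (29/117) ≈ 0.0943748
Highest score → allergy.

allergy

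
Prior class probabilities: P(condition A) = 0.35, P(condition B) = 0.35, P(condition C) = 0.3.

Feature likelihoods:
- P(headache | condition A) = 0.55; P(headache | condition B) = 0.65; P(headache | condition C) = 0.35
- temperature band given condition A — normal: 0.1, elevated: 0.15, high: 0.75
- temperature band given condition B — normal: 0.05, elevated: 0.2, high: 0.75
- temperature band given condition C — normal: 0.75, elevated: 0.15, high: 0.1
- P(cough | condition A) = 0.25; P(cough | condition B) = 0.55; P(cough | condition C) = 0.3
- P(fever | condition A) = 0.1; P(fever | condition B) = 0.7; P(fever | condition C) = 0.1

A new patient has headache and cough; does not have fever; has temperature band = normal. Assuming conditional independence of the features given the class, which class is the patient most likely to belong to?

condition C

condition A: 0.35 × 0.55 × 0.1 × 0.25 × (1−0.1) = 0.00433125
condition B: 0.35 × 0.65 × 0.05 × 0.55 × (1−0.7) = 0.001876875
condition C: 0.3 × 0.35 × 0.75 × 0.3 × (1−0.1) = 0.0212625
Highest score → condition C.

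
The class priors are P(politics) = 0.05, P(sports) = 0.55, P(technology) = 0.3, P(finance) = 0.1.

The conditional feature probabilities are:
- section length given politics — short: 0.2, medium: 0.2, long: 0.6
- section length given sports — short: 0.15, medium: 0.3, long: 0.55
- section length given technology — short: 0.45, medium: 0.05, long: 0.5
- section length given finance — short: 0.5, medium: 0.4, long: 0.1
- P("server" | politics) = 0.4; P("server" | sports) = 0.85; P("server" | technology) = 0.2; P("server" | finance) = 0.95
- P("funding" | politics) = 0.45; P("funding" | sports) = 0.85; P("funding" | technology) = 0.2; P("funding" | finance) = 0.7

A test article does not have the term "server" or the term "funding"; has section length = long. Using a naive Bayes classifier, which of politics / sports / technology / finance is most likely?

technology

politics: 0.05 × 0.6 × (1−0.4) × (1−0.45) = 0.0099
sports: 0.55 × 0.55 × (1−0.85) × (1−0.85) = 0.00680625
technology: 0.3 × 0.5 × (1−0.2) × (1−0.2) = 0.096
finance: 0.1 × 0.1 × (1−0.95) × (1−0.7) = 0.00015
Highest score → technology.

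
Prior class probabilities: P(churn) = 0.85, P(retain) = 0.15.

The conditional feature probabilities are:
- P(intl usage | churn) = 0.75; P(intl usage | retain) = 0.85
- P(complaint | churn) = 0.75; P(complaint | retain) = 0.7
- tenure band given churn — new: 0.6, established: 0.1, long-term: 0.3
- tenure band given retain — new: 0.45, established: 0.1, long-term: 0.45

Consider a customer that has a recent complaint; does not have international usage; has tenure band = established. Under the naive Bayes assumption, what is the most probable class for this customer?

churn: 0.85 × (1−0.75) × 0.75 × 0.1 = 0.0159375
retain: 0.15 × (1−0.85) × 0.7 × 0.1 = 0.001575
Highest score → churn.

churn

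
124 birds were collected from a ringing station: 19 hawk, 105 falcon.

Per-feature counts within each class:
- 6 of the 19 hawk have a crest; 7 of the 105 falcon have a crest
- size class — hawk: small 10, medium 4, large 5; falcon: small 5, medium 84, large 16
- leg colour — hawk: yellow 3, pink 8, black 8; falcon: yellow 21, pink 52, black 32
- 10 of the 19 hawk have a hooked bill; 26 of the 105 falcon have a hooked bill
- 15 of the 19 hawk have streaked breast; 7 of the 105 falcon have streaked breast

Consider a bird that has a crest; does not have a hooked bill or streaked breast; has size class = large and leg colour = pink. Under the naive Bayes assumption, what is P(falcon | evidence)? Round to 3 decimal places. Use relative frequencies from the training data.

hawk: (19/124) × (6/19) × (5/19) × (8/19) × (9/19) × (4/19) ≈ 0.00053466
falcon: (105/124) × (7/105) × (16/105) × (52/105) × (79/105) × (98/105) ≈ 0.00299155
P(falcon | x) = 0.00299155 / 0.00352621 ≈ 0.848

0.848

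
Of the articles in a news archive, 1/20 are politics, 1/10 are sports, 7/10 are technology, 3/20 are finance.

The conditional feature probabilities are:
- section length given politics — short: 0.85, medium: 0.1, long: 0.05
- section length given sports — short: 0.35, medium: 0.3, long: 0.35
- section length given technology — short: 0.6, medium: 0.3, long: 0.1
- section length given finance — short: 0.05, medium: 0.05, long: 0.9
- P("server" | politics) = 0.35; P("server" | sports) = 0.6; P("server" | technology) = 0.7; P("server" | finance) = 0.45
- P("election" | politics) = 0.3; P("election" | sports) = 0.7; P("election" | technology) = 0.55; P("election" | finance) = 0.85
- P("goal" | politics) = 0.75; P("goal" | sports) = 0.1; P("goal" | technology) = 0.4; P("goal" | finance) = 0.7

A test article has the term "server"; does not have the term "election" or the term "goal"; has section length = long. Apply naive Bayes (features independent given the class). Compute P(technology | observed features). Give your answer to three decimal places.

politics: 0.05 × 0.05 × 0.35 × (1−0.3) × (1−0.75) = 0.000153125
sports: 0.1 × 0.35 × 0.6 × (1−0.7) × (1−0.1) = 0.00567
technology: 0.7 × 0.1 × 0.7 × (1−0.55) × (1−0.4) = 0.01323
finance: 0.15 × 0.9 × 0.45 × (1−0.85) × (1−0.7) = 0.00273375
P(technology | x) = 0.01323 / 0.021786875 ≈ 0.607

0.607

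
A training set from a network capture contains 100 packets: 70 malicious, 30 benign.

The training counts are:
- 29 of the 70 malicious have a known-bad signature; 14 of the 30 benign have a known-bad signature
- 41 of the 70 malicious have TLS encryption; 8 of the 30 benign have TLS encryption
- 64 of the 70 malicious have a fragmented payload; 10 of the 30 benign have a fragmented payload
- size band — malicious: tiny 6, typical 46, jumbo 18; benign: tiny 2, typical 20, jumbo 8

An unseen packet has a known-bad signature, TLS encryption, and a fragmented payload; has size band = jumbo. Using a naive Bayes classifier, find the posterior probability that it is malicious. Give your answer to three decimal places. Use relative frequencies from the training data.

0.923

malicious: (70/100) × (29/70) × (41/70) × (64/70) × (18/70) ≈ 0.0399338
benign: (30/100) × (14/30) × (8/30) × (10/30) × (8/30) ≈ 0.00331852
P(malicious | x) = 0.0399338 / 0.04325232 ≈ 0.923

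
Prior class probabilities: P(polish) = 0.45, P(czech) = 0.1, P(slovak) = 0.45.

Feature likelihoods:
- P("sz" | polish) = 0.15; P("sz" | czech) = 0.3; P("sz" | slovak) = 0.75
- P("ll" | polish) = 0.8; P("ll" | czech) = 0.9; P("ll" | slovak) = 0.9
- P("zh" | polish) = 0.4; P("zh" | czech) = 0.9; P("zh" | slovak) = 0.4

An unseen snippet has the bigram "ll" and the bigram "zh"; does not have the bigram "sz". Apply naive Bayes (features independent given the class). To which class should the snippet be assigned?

polish

polish: 0.45 × (1−0.15) × 0.8 × 0.4 = 0.1224
czech: 0.1 × (1−0.3) × 0.9 × 0.9 = 0.0567
slovak: 0.45 × (1−0.75) × 0.9 × 0.4 = 0.0405
Highest score → polish.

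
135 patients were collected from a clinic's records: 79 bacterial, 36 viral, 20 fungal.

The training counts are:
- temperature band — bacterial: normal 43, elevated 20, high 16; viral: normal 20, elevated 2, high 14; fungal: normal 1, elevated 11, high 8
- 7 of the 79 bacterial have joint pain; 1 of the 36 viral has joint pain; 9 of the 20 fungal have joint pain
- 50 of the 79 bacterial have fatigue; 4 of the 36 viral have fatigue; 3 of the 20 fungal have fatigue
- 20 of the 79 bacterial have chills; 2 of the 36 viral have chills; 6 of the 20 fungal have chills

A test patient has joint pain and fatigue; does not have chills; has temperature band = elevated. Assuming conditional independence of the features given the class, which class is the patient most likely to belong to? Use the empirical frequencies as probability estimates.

bacterial

bacterial: (79/135) × (20/79) × (7/79) × (50/79) × (59/79) ≈ 0.0062049
viral: (36/135) × (2/36) × (1/36) × (4/36) × (34/36) ≈ 0.0000431845
fungal: (20/135) × (11/20) × (9/20) × (3/20) × (14/20) = 0.00385
Highest score → bacterial.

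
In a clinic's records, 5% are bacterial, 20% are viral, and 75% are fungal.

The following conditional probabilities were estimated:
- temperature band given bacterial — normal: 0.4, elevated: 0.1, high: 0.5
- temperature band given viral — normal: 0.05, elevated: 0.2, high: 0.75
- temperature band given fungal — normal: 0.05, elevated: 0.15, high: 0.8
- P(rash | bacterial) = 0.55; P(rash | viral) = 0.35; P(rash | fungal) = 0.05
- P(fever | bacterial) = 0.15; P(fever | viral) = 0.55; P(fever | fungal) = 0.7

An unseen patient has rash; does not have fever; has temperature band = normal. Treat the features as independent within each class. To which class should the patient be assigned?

bacterial

bacterial: 0.05 × 0.4 × 0.55 × (1−0.15) = 0.00935
viral: 0.2 × 0.05 × 0.35 × (1−0.55) = 0.001575
fungal: 0.75 × 0.05 × 0.05 × (1−0.7) = 0.0005625
Highest score → bacterial.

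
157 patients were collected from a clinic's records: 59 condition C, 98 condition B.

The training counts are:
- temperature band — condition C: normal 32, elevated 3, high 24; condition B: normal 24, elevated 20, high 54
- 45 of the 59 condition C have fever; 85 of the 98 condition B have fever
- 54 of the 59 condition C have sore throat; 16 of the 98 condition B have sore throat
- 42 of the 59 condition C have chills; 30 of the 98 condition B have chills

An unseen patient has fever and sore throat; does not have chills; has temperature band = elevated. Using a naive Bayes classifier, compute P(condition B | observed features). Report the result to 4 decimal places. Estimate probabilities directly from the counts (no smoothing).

0.7651

condition C: (59/157) × (3/59) × (45/59) × (54/59) × (17/59) ≈ 0.00384345
condition B: (98/157) × (20/98) × (85/98) × (16/98) × (68/98) ≈ 0.012517
P(condition B | x) = 0.012517 / 0.01636045 ≈ 0.7651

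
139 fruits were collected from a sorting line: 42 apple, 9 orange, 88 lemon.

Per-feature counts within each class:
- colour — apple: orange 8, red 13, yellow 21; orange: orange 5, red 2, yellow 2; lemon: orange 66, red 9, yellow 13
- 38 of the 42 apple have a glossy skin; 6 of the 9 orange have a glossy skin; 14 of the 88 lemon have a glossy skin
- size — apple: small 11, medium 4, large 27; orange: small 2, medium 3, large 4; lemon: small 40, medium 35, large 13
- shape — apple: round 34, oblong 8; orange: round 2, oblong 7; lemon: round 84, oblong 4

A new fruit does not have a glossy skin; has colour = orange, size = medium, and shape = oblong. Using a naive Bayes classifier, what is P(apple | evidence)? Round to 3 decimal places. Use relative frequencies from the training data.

apple: (42/139) × (8/42) × (4/42) × (4/42) × (8/42) ≈ 0.0000994345
orange: (9/139) × (5/9) × (3/9) × (3/9) × (7/9) ≈ 0.00310862
lemon: (88/139) × (66/88) × (74/88) × (35/88) × (4/88) ≈ 0.0072184
P(apple | x) = 0.0000994345 / 0.0104264545 ≈ 0.010

0.010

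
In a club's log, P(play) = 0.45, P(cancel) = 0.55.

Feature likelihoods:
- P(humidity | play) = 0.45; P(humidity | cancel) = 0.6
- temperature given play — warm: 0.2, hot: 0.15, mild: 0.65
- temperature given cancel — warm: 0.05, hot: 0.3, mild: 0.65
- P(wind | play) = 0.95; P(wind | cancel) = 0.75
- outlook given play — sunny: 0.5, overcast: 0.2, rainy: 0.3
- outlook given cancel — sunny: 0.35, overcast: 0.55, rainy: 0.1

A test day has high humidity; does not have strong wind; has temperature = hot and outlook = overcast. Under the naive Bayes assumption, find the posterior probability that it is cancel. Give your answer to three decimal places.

play: 0.45 × 0.45 × 0.15 × (1−0.95) × 0.2 = 0.00030375
cancel: 0.55 × 0.6 × 0.3 × (1−0.75) × 0.55 = 0.0136125
P(cancel | x) = 0.0136125 / 0.01391625 ≈ 0.978

0.978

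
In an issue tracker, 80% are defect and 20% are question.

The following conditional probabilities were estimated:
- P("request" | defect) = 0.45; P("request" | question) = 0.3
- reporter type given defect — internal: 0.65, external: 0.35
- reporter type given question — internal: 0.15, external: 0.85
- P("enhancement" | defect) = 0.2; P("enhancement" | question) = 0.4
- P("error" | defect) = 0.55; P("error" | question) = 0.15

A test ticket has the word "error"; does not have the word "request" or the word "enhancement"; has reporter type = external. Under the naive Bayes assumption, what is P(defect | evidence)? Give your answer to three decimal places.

defect: 0.8 × (1−0.45) × 0.35 × (1−0.2) × 0.55 = 0.06776
question: 0.2 × (1−0.3) × 0.85 × (1−0.4) × 0.15 = 0.01071
P(defect | x) = 0.06776 / 0.07847 ≈ 0.864

0.864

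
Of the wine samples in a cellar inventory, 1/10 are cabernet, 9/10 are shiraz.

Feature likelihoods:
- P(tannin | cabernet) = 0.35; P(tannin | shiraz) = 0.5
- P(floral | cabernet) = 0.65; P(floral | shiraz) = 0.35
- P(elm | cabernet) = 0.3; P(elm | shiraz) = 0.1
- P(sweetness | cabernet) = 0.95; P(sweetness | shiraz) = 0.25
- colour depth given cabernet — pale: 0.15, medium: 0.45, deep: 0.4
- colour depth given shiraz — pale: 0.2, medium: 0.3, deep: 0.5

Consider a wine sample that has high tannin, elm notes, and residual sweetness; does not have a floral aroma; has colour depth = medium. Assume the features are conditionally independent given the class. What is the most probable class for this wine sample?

shiraz

cabernet: 0.1 × 0.35 × (1−0.65) × 0.3 × 0.95 × 0.45 = 0.0015710625
shiraz: 0.9 × 0.5 × (1−0.35) × 0.1 × 0.25 × 0.3 = 0.00219375
Highest score → shiraz.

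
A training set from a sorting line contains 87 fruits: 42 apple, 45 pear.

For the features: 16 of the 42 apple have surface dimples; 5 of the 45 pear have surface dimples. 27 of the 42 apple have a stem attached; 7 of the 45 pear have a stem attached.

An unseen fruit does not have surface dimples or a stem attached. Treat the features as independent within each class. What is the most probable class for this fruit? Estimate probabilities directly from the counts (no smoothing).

pear

apple: (42/87) × (26/42) × (15/42) ≈ 0.106732
pear: (45/87) × (40/45) × (38/45) ≈ 0.38825
Highest score → pear.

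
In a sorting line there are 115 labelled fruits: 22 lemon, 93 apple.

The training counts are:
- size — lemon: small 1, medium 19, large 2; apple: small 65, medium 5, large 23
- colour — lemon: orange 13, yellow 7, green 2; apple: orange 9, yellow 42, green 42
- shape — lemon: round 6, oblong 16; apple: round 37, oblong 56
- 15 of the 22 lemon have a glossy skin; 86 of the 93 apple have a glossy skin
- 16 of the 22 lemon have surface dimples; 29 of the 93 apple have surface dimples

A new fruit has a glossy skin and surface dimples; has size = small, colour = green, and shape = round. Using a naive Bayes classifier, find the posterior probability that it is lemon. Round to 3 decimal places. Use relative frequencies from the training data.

lemon: (22/115) × (1/22) × (2/22) × (6/22) × (15/22) × (16/22) ≈ 0.000106906
apple: (93/115) × (65/93) × (42/93) × (37/93) × (86/93) × (29/93) ≈ 0.0292841
P(lemon | x) = 0.000106906 / 0.029391006 ≈ 0.004

0.004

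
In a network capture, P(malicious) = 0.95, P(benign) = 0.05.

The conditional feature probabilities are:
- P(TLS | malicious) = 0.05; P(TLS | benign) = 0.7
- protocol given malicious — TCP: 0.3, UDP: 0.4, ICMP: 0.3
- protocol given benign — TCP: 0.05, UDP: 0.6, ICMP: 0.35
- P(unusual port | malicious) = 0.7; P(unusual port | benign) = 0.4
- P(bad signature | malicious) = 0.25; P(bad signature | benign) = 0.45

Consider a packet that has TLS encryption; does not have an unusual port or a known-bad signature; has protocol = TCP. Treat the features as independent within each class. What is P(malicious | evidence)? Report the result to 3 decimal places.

0.847

malicious: 0.95 × 0.05 × 0.3 × (1−0.7) × (1−0.25) = 0.00320625
benign: 0.05 × 0.7 × 0.05 × (1−0.4) × (1−0.45) = 0.0005775
P(malicious | x) = 0.00320625 / 0.00378375 ≈ 0.847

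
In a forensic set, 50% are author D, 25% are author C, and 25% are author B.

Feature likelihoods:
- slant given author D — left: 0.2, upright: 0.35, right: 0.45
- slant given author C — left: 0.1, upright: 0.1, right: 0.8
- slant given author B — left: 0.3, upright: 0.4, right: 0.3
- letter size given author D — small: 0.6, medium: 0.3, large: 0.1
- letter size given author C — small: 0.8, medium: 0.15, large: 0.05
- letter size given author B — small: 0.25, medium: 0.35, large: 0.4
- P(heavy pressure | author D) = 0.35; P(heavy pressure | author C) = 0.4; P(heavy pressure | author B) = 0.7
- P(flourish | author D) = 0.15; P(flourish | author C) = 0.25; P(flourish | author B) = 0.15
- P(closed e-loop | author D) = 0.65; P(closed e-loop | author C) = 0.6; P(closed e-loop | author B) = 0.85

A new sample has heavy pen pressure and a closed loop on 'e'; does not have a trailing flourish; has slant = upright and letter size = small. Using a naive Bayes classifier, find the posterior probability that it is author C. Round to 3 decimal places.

author D: 0.5 × 0.35 × 0.6 × 0.35 × (1−0.15) × 0.65 = 0.020304375
author C: 0.25 × 0.1 × 0.8 × 0.4 × (1−0.25) × 0.6 = 0.0036
author B: 0.25 × 0.4 × 0.25 × 0.7 × (1−0.15) × 0.85 = 0.01264375
P(author C | x) = 0.0036 / 0.036548125 ≈ 0.099

0.099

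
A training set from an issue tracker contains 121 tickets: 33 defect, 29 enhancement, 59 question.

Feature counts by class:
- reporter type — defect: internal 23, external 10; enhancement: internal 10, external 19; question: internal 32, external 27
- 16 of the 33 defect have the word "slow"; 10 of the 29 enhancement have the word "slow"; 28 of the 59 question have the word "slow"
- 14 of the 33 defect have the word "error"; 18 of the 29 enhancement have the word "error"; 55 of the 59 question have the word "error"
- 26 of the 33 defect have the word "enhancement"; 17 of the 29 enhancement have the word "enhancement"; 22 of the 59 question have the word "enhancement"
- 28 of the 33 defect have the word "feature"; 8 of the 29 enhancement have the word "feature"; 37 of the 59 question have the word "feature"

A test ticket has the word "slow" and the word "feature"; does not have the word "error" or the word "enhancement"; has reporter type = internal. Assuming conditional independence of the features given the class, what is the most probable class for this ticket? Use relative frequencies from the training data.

defect

defect: (33/121) × (23/33) × (16/33) × (19/33) × (7/33) × (28/33) ≈ 0.00955029
enhancement: (29/121) × (10/29) × (10/29) × (11/29) × (12/29) × (8/29) ≈ 0.00123392
question: (59/121) × (32/59) × (28/59) × (4/59) × (37/59) × (37/59) ≈ 0.0033464
Highest score → defect.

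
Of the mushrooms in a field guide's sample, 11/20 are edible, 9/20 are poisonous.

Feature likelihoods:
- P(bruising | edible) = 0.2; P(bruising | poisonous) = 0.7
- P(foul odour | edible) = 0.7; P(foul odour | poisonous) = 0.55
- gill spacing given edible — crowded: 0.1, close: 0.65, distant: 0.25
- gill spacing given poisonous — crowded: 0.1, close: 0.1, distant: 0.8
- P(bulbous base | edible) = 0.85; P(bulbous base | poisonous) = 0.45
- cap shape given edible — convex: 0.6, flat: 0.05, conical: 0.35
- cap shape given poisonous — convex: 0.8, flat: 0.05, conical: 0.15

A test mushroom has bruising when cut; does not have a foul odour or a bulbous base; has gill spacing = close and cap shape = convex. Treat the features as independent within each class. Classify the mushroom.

edible: 0.55 × 0.2 × (1−0.7) × 0.65 × (1−0.85) × 0.6 = 0.0019305
poisonous: 0.45 × 0.7 × (1−0.55) × 0.1 × (1−0.45) × 0.8 = 0.006237
Highest score → poisonous.

poisonous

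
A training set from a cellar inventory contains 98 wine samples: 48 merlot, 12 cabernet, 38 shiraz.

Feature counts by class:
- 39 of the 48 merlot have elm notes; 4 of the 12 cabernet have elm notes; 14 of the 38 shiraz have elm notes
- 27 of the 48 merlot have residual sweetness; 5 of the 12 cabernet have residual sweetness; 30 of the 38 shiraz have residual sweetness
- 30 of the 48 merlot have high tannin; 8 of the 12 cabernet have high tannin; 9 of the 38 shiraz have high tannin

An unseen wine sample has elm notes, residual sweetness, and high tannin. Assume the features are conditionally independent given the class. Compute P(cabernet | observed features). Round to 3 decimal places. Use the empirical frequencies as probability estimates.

0.064

merlot: (48/98) × (39/48) × (27/48) × (30/48) ≈ 0.139908
cabernet: (12/98) × (4/12) × (5/12) × (8/12) ≈ 0.0113379
shiraz: (38/98) × (14/38) × (30/38) × (9/38) ≈ 0.0267115
P(cabernet | x) = 0.0113379 / 0.1779574 ≈ 0.064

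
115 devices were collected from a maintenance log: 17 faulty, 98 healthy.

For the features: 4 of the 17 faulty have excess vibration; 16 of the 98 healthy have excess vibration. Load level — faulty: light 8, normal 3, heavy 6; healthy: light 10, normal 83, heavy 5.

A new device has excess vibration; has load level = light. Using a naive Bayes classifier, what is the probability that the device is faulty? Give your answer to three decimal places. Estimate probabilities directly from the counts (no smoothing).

faulty: (17/115) × (4/17) × (8/17) ≈ 0.0163683
healthy: (98/115) × (16/98) × (10/98) ≈ 0.014197
P(faulty | x) = 0.0163683 / 0.0305653 ≈ 0.536

0.536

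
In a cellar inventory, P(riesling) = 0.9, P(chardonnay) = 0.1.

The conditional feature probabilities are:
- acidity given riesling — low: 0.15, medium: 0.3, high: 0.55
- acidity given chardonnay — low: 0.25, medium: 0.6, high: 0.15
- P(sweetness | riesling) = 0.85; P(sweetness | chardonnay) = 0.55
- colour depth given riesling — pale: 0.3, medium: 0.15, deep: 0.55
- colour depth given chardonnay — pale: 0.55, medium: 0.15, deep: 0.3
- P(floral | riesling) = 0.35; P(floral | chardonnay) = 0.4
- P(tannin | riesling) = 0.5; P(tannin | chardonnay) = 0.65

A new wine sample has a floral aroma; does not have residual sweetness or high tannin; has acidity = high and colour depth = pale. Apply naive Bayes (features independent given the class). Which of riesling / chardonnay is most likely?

riesling

riesling: 0.9 × 0.55 × (1−0.85) × 0.3 × 0.35 × (1−0.5) = 0.003898125
chardonnay: 0.1 × 0.15 × (1−0.55) × 0.55 × 0.4 × (1−0.65) = 0.00051975
Highest score → riesling.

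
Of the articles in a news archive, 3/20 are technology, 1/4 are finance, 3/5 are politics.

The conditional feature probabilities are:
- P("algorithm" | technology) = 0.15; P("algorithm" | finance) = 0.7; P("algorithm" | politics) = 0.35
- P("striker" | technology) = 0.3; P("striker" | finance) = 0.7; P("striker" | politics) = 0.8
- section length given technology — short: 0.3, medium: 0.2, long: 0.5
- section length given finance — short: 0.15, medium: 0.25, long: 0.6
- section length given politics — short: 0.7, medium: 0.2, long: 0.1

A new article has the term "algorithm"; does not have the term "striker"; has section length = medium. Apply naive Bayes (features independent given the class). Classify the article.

technology: 0.15 × 0.15 × (1−0.3) × 0.2 = 0.00315
finance: 0.25 × 0.7 × (1−0.7) × 0.25 = 0.013125
politics: 0.6 × 0.35 × (1−0.8) × 0.2 = 0.0084
Highest score → finance.

finance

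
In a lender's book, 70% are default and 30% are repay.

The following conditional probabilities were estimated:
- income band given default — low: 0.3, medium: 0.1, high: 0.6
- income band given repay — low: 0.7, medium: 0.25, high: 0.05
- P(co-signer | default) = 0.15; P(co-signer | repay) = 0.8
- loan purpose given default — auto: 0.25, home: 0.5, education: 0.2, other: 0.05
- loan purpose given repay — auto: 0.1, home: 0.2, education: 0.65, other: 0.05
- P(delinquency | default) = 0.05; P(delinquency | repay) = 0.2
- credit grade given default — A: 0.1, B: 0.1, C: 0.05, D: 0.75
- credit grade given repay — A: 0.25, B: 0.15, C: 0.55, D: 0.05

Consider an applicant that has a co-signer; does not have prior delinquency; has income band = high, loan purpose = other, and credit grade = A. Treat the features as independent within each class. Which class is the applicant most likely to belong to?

default: 0.7 × 0.6 × 0.15 × 0.05 × (1−0.05) × 0.1 = 0.00029925
repay: 0.3 × 0.05 × 0.8 × 0.05 × (1−0.2) × 0.25 = 0.00012
Highest score → default.

default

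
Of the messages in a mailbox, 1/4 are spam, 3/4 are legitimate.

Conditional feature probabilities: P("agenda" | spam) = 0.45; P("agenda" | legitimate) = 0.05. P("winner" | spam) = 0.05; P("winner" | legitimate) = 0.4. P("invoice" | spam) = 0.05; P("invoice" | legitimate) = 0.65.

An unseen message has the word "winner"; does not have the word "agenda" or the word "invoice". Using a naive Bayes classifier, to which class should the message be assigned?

spam: 0.25 × (1−0.45) × 0.05 × (1−0.05) = 0.00653125
legitimate: 0.75 × (1−0.05) × 0.4 × (1−0.65) = 0.09975
Highest score → legitimate.

legitimate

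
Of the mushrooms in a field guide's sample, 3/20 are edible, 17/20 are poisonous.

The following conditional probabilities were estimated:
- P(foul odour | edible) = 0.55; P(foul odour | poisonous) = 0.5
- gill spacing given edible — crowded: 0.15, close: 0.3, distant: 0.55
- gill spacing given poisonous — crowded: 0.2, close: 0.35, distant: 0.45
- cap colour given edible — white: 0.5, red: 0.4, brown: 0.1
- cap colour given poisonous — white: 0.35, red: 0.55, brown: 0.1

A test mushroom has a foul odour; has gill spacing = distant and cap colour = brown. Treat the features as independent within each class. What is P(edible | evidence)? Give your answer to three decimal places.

edible: 0.15 × 0.55 × 0.55 × 0.1 = 0.0045375
poisonous: 0.85 × 0.5 × 0.45 × 0.1 = 0.019125
P(edible | x) = 0.0045375 / 0.0236625 ≈ 0.192

0.192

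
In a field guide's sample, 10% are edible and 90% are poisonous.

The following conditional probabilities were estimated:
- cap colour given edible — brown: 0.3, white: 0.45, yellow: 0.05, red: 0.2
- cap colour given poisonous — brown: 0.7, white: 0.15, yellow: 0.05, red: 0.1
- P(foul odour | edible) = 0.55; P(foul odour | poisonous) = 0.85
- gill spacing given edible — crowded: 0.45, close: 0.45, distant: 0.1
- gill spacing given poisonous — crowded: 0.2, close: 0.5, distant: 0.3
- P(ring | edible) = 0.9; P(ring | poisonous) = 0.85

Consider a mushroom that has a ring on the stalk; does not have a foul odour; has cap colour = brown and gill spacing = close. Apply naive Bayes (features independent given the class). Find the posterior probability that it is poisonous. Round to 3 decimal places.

edible: 0.1 × 0.3 × (1−0.55) × 0.45 × 0.9 = 0.0054675
poisonous: 0.9 × 0.7 × (1−0.85) × 0.5 × 0.85 = 0.0401625
P(poisonous | x) = 0.0401625 / 0.04563 ≈ 0.880

0.880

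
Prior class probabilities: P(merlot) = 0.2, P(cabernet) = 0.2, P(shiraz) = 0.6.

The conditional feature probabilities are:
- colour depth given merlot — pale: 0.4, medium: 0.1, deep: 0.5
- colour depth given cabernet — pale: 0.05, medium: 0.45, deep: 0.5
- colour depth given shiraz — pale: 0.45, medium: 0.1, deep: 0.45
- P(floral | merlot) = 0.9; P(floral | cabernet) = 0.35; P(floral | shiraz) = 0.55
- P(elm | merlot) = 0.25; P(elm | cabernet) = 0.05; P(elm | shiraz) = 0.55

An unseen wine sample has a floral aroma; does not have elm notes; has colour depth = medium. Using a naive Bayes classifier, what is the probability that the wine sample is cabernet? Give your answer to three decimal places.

0.514

merlot: 0.2 × 0.1 × 0.9 × (1−0.25) = 0.0135
cabernet: 0.2 × 0.45 × 0.35 × (1−0.05) = 0.029925
shiraz: 0.6 × 0.1 × 0.55 × (1−0.55) = 0.01485
P(cabernet | x) = 0.029925 / 0.058275 ≈ 0.514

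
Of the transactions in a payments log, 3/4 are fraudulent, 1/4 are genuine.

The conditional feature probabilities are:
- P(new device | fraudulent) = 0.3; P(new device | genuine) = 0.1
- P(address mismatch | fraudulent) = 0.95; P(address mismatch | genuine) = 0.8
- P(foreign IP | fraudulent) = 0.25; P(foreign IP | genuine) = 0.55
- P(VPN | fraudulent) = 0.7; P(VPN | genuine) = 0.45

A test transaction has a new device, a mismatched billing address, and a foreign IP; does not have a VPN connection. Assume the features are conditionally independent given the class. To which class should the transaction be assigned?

fraudulent: 0.75 × 0.3 × 0.95 × 0.25 × (1−0.7) = 0.01603125
genuine: 0.25 × 0.1 × 0.8 × 0.55 × (1−0.45) = 0.00605
Highest score → fraudulent.

fraudulent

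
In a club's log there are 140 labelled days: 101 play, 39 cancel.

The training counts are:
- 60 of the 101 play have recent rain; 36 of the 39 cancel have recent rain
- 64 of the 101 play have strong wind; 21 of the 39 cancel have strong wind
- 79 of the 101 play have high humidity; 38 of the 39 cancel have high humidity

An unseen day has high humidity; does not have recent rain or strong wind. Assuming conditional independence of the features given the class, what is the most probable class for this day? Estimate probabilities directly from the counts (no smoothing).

play: (101/140) × (41/101) × (37/101) × (79/101) ≈ 0.0839154
cancel: (39/140) × (3/39) × (18/39) × (38/39) ≈ 0.00963652
Highest score → play.

play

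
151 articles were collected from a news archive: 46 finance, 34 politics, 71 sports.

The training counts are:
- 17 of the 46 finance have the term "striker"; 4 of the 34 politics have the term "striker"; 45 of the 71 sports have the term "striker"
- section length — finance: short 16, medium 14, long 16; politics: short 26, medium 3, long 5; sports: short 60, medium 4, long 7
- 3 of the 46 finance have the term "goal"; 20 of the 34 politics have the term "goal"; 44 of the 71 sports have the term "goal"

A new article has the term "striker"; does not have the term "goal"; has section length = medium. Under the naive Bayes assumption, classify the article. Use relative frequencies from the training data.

finance

finance: (46/151) × (17/46) × (14/46) × (43/46) ≈ 0.0320297
politics: (34/151) × (4/34) × (3/34) × (14/34) ≈ 0.000962442
sports: (71/151) × (45/71) × (4/71) × (27/71) ≈ 0.00638473
Highest score → finance.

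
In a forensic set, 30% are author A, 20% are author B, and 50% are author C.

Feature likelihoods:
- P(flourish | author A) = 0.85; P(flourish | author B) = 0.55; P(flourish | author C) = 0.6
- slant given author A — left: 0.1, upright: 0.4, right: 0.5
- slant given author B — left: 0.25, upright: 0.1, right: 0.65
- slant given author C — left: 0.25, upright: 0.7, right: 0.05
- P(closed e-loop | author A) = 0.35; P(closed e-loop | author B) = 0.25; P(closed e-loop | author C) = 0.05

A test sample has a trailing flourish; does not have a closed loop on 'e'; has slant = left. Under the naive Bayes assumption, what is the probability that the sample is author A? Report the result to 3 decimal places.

author A: 0.3 × 0.85 × 0.1 × (1−0.35) = 0.016575
author B: 0.2 × 0.55 × 0.25 × (1−0.25) = 0.020625
author C: 0.5 × 0.6 × 0.25 × (1−0.05) = 0.07125
P(author A | x) = 0.016575 / 0.10845 ≈ 0.153

0.153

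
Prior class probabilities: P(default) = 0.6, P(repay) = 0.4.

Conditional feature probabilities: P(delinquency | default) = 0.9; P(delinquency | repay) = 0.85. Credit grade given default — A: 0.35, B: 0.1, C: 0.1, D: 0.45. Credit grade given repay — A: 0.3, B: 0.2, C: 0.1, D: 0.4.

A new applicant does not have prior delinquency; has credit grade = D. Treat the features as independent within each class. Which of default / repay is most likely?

default: 0.6 × (1−0.9) × 0.45 = 0.027
repay: 0.4 × (1−0.85) × 0.4 = 0.024
Highest score → default.

default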